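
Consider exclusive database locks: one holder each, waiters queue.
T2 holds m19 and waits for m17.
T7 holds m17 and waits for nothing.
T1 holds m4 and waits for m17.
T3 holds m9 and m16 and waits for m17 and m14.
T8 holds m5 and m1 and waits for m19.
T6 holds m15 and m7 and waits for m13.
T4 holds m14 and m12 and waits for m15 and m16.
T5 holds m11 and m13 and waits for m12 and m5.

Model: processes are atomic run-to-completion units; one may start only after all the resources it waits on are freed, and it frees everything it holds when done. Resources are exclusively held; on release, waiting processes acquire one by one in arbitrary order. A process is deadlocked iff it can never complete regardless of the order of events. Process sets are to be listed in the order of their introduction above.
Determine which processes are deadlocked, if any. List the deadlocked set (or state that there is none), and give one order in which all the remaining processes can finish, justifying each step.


The deadlocked set is T3, T6, T4 and T5.
Key observation: along T3 -> T4 -> T3, each member waits on what the next one holds — a deadlock; T6 and T5 are caught in further circular waits.
The rest can finish in the order T7, T1, T2, T8.
Walking it through:
  run T7 (it waits on nothing); releases m17
  T1 waits on m17 — all released -> runs and releases m4
  T2 waits on m17 — all released -> runs and releases m19
  T8 waits on m19 — all released -> runs and releases m5 and m1


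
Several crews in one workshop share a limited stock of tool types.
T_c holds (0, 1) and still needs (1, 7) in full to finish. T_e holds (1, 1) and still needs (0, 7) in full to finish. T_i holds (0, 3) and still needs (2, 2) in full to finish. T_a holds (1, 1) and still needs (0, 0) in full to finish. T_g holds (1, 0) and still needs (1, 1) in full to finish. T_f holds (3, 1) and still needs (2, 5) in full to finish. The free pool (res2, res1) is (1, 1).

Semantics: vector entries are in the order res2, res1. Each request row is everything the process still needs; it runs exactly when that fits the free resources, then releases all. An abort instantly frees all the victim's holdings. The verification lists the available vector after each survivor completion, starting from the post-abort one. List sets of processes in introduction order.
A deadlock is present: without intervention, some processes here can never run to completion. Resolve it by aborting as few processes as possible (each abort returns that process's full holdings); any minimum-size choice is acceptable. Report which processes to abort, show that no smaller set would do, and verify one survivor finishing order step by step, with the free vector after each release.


Abort T_e.
Key observation: T_c had no path to completion before; after the abort of T_e ((1, 1) returned), step 5 is where it fits.
Why nothing smaller works: aborting no one leaves the state deadlocked as given.
The survivors complete as T_g, T_a, T_i, T_f, T_c. Check, step by step (starting from the post-abort pool):
  pool = (2, 2)
  run T_g (needs (1, 1), free (2, 2)); after release of (1, 0) the pool is (3, 2)
  run T_a (needs (0, 0), free (3, 2)); after release of (1, 1) the pool is (4, 3)
  run T_i (needs (2, 2), free (4, 3)); after release of (0, 3) the pool is (4, 6)
  run T_f (needs (2, 5), free (4, 6)); after release of (3, 1) the pool is (7, 7)
  run T_c (needs (1, 7), free (7, 7)); after release of (0, 1) the pool is (7, 8)


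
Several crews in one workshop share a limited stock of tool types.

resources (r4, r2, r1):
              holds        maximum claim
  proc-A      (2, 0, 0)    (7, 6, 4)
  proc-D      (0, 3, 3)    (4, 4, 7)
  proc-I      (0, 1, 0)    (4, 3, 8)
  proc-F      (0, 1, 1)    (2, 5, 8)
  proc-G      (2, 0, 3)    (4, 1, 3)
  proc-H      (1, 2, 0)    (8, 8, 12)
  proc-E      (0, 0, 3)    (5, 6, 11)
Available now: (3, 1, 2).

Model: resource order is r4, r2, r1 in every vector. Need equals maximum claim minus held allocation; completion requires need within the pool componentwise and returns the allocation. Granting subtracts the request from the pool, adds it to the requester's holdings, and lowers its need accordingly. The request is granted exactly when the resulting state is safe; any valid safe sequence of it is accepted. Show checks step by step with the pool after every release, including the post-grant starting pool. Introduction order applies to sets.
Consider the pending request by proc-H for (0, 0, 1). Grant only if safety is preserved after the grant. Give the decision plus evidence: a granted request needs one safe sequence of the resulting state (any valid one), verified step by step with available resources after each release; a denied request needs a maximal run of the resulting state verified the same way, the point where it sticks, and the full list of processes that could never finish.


GRANT: granting preserves safety; a valid post-grant sequence is proc-G, proc-D, proc-F, proc-I, proc-A, proc-E, proc-H.
Key observation: after the grant the pool drops to (3, 1, 1), which still lets proc-G finish first and unwind the rest.
Step-by-step check of the post-grant state:
  pool = (3, 1, 1)
  proc-G: need (2, 1, 0) fits (3, 1, 1); releases (2, 0, 3), pool now (5, 1, 4)
  proc-D: need (4, 1, 4) fits (5, 1, 4); releases (0, 3, 3), pool now (5, 4, 7)
  proc-F: need (2, 4, 7) fits (5, 4, 7); releases (0, 1, 1), pool now (5, 5, 8)
  proc-I: need (4, 2, 8) fits (5, 5, 8); releases (0, 1, 0), pool now (5, 6, 8)
  proc-A: need (5, 6, 4) fits (5, 6, 8); releases (2, 0, 0), pool now (7, 6, 8)
  proc-E: need (5, 6, 8) fits (7, 6, 8); releases (0, 0, 3), pool now (7, 6, 11)
  proc-H: need (7, 6, 11) fits (7, 6, 11); releases (1, 2, 1), pool now (8, 8, 12)


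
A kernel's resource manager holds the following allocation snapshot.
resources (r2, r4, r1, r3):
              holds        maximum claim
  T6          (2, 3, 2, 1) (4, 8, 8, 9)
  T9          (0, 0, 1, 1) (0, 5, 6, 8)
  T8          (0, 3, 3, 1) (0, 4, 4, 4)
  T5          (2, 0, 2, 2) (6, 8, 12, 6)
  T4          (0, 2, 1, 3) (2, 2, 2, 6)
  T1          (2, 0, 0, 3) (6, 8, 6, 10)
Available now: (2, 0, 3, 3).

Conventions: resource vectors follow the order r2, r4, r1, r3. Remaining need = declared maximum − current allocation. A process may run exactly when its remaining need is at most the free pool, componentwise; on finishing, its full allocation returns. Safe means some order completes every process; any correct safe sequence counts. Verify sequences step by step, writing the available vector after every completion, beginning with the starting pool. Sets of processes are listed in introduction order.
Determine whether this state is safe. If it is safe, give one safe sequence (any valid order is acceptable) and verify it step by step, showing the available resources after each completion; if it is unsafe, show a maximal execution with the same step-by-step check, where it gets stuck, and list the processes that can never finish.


SAFE — a valid safe sequence is T4, T8, T9, T6, T1, T5.
Key observation: reading the order forward, T4 is the first process whose need (2, 0, 1, 3) meets the free pool (2, 0, 3, 3) exactly on a resource it requests.
Verifying each step:
  pool = (2, 0, 3, 3)
  T4 needs (2, 0, 1, 3) <= (2, 0, 3, 3) -> finishes; pool += (0, 2, 1, 3) = (2, 2, 4, 6)
  T8 needs (0, 1, 1, 3) <= (2, 2, 4, 6) -> finishes; pool += (0, 3, 3, 1) = (2, 5, 7, 7)
  T9 needs (0, 5, 5, 7) <= (2, 5, 7, 7) -> finishes; pool += (0, 0, 1, 1) = (2, 5, 8, 8)
  T6 needs (2, 5, 6, 8) <= (2, 5, 8, 8) -> finishes; pool += (2, 3, 2, 1) = (4, 8, 10, 9)
  T1 needs (4, 8, 6, 7) <= (4, 8, 10, 9) -> finishes; pool += (2, 0, 0, 3) = (6, 8, 10, 12)
  T5 needs (4, 8, 10, 4) <= (6, 8, 10, 12) -> finishes; pool += (2, 0, 2, 2) = (8, 8, 12, 14)


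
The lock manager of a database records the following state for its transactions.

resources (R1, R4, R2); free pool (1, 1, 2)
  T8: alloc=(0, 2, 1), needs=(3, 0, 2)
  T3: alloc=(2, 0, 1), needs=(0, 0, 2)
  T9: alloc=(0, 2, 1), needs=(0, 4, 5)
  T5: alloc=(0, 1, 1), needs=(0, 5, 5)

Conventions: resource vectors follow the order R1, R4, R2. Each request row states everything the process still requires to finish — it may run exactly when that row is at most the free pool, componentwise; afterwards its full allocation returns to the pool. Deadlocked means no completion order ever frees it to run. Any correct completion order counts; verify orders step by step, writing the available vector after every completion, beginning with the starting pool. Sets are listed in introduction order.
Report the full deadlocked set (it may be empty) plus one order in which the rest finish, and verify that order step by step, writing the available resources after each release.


Deadlocked set: T9 and T5.
Key observation: no order helps: past T3, T8, the free pool tops out at (3, 3, 4), below what each blocked process needs in R4.
One completion order for the rest: T3, T8. Check, step by step:
  pool = (1, 1, 2)
  run T3 (needs (0, 0, 2), free (1, 1, 2)); after release of (2, 0, 1) the pool is (3, 1, 3)
  run T8 (needs (3, 0, 2), free (3, 1, 3)); after release of (0, 2, 1) the pool is (3, 3, 4)
None of the blocked processes ever fits:
  blocked: T9 wants (0, 4, 5), pool (3, 3, 4) — not enough R4 and R2
  blocked: T5 wants (0, 5, 5), pool (3, 3, 4) — not enough R4 and R2


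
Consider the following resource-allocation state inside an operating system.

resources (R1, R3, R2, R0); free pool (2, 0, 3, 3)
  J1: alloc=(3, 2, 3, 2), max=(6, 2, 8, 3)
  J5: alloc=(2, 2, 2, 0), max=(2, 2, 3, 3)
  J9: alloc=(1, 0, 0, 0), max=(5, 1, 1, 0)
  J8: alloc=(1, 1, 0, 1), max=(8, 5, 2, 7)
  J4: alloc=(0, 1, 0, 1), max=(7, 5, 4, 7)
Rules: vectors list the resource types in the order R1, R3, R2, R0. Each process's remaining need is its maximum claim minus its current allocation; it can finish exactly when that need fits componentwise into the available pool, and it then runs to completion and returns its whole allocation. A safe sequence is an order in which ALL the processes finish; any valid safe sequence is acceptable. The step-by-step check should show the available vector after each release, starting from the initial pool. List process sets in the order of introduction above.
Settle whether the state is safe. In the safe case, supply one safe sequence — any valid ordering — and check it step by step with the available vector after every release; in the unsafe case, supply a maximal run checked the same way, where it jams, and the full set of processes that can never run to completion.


The state is UNSAFE.
Key observation: R0 is the bottleneck — with J5, J1, J9 done the pool holds (8, 4, 8, 5), short of every remaining need.
A maximal execution: J5, J1, J9 — then nothing else fits. Walking it through:
  pool = (2, 0, 3, 3)
  run J5 (needs (0, 0, 1, 3), free (2, 0, 3, 3)); after release of (2, 2, 2, 0) the pool is (4, 2, 5, 3)
  run J1 (needs (3, 0, 5, 1), free (4, 2, 5, 3)); after release of (3, 2, 3, 2) the pool is (7, 4, 8, 5)
  run J9 (needs (4, 1, 1, 0), free (7, 4, 8, 5)); after release of (1, 0, 0, 0) the pool is (8, 4, 8, 5)
  blocked: J8 wants (7, 4, 2, 6), pool (8, 4, 8, 5) — not enough R0
  blocked: J4 wants (7, 4, 4, 6), pool (8, 4, 8, 5) — not enough R0
Never able to finish: J8 and J4.


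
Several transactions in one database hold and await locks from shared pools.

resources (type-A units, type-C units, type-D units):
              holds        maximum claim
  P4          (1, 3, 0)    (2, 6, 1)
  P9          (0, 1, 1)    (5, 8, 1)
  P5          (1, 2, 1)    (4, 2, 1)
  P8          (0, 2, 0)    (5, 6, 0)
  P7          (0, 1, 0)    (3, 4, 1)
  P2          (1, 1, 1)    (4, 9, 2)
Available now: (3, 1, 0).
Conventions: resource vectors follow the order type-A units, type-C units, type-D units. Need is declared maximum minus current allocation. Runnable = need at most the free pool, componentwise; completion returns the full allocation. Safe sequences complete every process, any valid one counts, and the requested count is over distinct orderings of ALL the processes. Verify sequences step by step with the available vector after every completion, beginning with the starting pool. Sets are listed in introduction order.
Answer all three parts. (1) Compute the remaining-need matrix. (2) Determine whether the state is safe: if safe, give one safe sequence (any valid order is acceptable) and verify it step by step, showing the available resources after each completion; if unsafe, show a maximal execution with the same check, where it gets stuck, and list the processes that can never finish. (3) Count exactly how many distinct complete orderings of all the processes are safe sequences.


(1) Need matrix, components ordered type-A units, type-C units, type-D units:
  P4: (1, 3, 1)
  P9: (5, 7, 0)
  P5: (3, 0, 0)
  P8: (5, 4, 0)
  P7: (3, 3, 1)
  P2: (3, 8, 1)
(2) SAFE. One safe sequence: P5, P4, P7, P9, P8, P2.
Key observation: P5 marks the first exact bind of the order: its need (3, 0, 0) fits the free (3, 1, 0) with zero slack on a requested resource.
Verifying each step:
  pool = (3, 1, 0)
  P5: need (3, 0, 0) fits (3, 1, 0); releases (1, 2, 1), pool now (4, 3, 1)
  P4: need (1, 3, 1) fits (4, 3, 1); releases (1, 3, 0), pool now (5, 6, 1)
  P7: need (3, 3, 1) fits (5, 6, 1); releases (0, 1, 0), pool now (5, 7, 1)
  P9: need (5, 7, 0) fits (5, 7, 1); releases (0, 1, 1), pool now (5, 8, 2)
  P8: need (5, 4, 0) fits (5, 8, 2); releases (0, 2, 0), pool now (5, 10, 2)
  P2: need (3, 8, 1) fits (5, 10, 2); releases (1, 1, 1), pool now (6, 11, 3)
(3) Precisely 14 of the possible complete orderings are safe sequences.


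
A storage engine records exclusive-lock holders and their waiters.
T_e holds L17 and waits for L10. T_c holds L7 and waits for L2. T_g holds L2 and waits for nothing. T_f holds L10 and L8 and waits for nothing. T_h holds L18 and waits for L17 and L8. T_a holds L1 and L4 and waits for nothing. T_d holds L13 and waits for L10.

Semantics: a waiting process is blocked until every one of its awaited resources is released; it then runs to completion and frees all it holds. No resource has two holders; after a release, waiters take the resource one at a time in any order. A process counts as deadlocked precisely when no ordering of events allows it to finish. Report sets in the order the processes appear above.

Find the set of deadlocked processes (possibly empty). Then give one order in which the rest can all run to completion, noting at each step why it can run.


No process is deadlocked.
Key observation: all waits point, directly or indirectly, at processes that can finish, so nothing is permanently blocked.
One completion order for the rest: T_f, T_e, T_d, T_a, T_g, T_c, T_h.
Verifying each step:
  T_f waits on nothing -> runs at once and releases L10 and L8
  T_e: everything it awaited (L10) is free; runs, freeing L17
  T_d: everything it awaited (L10) is free; runs, freeing L13
  T_a waits on nothing -> runs at once and releases L1 and L4
  T_g waits on nothing -> runs at once and releases L2
  T_c: everything it awaited (L2) is free; runs, freeing L7
  T_h: everything it awaited (L17 and L8) is free; runs, freeing L18


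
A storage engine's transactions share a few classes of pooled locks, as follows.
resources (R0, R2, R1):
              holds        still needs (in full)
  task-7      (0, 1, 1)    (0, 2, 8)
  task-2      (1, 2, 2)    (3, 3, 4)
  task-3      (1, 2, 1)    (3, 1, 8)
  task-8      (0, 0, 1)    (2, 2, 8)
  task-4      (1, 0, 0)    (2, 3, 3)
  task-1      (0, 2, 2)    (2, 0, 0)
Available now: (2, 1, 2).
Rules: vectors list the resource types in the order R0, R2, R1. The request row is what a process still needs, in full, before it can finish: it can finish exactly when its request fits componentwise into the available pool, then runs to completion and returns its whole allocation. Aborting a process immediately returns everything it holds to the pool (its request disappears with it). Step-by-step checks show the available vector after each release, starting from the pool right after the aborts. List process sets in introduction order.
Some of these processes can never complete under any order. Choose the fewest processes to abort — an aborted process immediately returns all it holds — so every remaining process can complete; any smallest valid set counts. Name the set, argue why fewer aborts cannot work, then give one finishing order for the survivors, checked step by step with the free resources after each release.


The answer: abort task-7 and task-3.
Key observation: no ordering could ever have run task-8 before the abort of task-7 and task-3; with (1, 3, 2) back in the pool it fits at step 4.
No one abort is enough; case by case: task-7 alone leaves task-3 blocked (short on R1); task-2 alone leaves task-7 blocked (short on R1); task-3 alone leaves task-7 blocked (short on R1); task-8 alone leaves task-7 blocked (short on R1); task-4 alone leaves task-7 blocked (short on R1); task-1 alone leaves task-7 blocked (short on R1).
Survivors finish in the order: task-1, task-2, task-4, task-8. Step-by-step check (pool after the aborts first):
  pool = (3, 4, 4)
  run task-1 (needs (2, 0, 0), free (3, 4, 4)); after release of (0, 2, 2) the pool is (3, 6, 6)
  run task-2 (needs (3, 3, 4), free (3, 6, 6)); after release of (1, 2, 2) the pool is (4, 8, 8)
  run task-4 (needs (2, 3, 3), free (4, 8, 8)); after release of (1, 0, 0) the pool is (5, 8, 8)
  run task-8 (needs (2, 2, 8), free (5, 8, 8)); after release of (0, 0, 1) the pool is (5, 8, 9)


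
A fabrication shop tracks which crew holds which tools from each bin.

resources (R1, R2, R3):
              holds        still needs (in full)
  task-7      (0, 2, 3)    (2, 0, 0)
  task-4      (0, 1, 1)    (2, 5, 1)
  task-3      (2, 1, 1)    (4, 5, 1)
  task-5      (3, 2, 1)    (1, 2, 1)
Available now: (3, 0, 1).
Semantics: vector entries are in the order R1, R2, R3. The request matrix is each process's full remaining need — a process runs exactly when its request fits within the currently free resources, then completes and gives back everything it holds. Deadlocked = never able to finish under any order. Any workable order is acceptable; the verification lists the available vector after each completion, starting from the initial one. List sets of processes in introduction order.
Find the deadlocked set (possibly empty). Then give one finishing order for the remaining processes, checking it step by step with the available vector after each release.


Deadlocked set: task-4 and task-3.
Key observation: the pool after task-7, task-5 is (6, 4, 5); every surviving request exceeds it in R2, so progress ends there.
A valid finishing order for the others: task-7, task-5. Check, step by step:
  pool = (3, 0, 1)
  task-7: need (2, 0, 0) fits (3, 0, 1); releases (0, 2, 3), pool now (3, 2, 4)
  task-5: need (1, 2, 1) fits (3, 2, 4); releases (3, 2, 1), pool now (6, 4, 5)
The stuck group stays short no matter what:
  task-4 cannot run: need (2, 5, 1) vs free (6, 4, 5) (insufficient R2)
  task-3 cannot run: need (4, 5, 1) vs free (6, 4, 5) (insufficient R2)


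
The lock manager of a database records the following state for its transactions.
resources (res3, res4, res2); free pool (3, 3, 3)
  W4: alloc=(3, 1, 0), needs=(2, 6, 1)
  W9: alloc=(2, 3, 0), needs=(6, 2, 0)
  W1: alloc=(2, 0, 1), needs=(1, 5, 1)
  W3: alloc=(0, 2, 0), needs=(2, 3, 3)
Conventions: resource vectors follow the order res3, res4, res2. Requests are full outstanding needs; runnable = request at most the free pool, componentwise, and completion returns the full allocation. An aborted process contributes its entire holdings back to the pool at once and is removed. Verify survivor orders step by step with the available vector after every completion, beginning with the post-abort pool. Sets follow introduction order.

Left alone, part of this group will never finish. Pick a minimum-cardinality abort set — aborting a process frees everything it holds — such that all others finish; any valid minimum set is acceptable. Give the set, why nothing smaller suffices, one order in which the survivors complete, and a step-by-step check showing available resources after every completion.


Abort W4.
Key observation: no ordering could ever have run W9 before the abort of W4; with (3, 1, 0) back in the pool it fits at step 1.
Minimality: the empty abort set fails — the state is deadlocked as it stands.
One survivor order: W9, W3, W1. Check, step by step (post-abort pool first):
  pool = (6, 4, 3)
  W9: need (6, 2, 0) fits (6, 4, 3); releases (2, 3, 0), pool now (8, 7, 3)
  W3: need (2, 3, 3) fits (8, 7, 3); releases (0, 2, 0), pool now (8, 9, 3)
  W1: need (1, 5, 1) fits (8, 9, 3); releases (2, 0, 1), pool now (10, 9, 4)


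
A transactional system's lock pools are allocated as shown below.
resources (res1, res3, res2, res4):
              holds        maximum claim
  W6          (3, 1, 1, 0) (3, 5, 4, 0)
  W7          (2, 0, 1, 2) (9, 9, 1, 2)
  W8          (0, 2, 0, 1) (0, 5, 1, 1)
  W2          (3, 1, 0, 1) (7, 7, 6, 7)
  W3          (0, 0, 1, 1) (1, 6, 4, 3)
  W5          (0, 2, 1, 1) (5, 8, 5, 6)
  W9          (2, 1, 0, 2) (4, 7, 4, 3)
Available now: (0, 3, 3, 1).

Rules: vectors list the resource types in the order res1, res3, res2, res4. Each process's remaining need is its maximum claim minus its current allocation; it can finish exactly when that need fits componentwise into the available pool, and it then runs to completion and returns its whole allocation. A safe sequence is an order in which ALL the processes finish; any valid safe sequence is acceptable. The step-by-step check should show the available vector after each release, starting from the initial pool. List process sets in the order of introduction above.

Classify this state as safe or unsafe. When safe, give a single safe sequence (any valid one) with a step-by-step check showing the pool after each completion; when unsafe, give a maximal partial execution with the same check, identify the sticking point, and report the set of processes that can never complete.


The state is SAFE; one workable sequence: W8, W6, W3, W9, W5, W2, W7.
Key observation: at W8 the run first touches a limit — (0, 3, 1, 0) against (0, 3, 3, 1), exact on a resource it actually requests.
Verifying each step:
  pool = (0, 3, 3, 1)
  W8 needs (0, 3, 1, 0) <= (0, 3, 3, 1) -> finishes; pool += (0, 2, 0, 1) = (0, 5, 3, 2)
  W6 needs (0, 4, 3, 0) <= (0, 5, 3, 2) -> finishes; pool += (3, 1, 1, 0) = (3, 6, 4, 2)
  W3 needs (1, 6, 3, 2) <= (3, 6, 4, 2) -> finishes; pool += (0, 0, 1, 1) = (3, 6, 5, 3)
  W9 needs (2, 6, 4, 1) <= (3, 6, 5, 3) -> finishes; pool += (2, 1, 0, 2) = (5, 7, 5, 5)
  W5 needs (5, 6, 4, 5) <= (5, 7, 5, 5) -> finishes; pool += (0, 2, 1, 1) = (5, 9, 6, 6)
  W2 needs (4, 6, 6, 6) <= (5, 9, 6, 6) -> finishes; pool += (3, 1, 0, 1) = (8, 10, 6, 7)
  W7 needs (7, 9, 0, 0) <= (8, 10, 6, 7) -> finishes; pool += (2, 0, 1, 2) = (10, 10, 7, 9)


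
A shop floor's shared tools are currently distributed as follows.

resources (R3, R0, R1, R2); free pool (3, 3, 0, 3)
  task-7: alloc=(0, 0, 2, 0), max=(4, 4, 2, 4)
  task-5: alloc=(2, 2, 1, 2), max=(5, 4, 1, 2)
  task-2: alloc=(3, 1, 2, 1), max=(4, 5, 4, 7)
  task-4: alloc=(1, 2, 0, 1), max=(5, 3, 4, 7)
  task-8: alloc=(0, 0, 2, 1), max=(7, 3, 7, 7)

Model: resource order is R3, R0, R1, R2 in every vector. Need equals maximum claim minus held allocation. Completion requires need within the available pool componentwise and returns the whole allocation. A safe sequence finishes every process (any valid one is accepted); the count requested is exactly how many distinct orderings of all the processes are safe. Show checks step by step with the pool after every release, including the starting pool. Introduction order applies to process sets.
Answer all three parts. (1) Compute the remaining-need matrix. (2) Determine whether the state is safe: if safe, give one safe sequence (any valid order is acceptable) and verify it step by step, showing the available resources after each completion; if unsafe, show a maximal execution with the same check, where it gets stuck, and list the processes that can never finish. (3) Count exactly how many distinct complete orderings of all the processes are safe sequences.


(1) Outstanding need per process (order R3, R0, R1, R2):
  task-7: (4, 4, 0, 4)
  task-5: (3, 2, 0, 0)
  task-2: (1, 4, 2, 6)
  task-4: (4, 1, 4, 6)
  task-8: (7, 3, 5, 6)
(2) The state is UNSAFE.
Key observation: after task-5, task-7 complete, (5, 5, 3, 5) is the best the pool ever gets, yet each leftover process wants more R2.
The run task-5, task-7 cannot be extended any further. Verifying each step:
  pool = (3, 3, 0, 3)
  task-5 needs (3, 2, 0, 0) <= (3, 3, 0, 3) -> finishes; pool += (2, 2, 1, 2) = (5, 5, 1, 5)
  task-7 needs (4, 4, 0, 4) <= (5, 5, 1, 5) -> finishes; pool += (0, 0, 2, 0) = (5, 5, 3, 5)
  task-2 still needs (1, 4, 2, 6) but only (5, 5, 3, 5) is free — short on R2
  task-4 still needs (4, 1, 4, 6) but only (5, 5, 3, 5) is free — short on R1 and R2
  task-8 still needs (7, 3, 5, 6) but only (5, 5, 3, 5) is free — short on R3, R1 and R2
Permanently blocked: task-2, task-4 and task-8.
(3) The exact count: 0 of the possible complete orderings are safe sequences.


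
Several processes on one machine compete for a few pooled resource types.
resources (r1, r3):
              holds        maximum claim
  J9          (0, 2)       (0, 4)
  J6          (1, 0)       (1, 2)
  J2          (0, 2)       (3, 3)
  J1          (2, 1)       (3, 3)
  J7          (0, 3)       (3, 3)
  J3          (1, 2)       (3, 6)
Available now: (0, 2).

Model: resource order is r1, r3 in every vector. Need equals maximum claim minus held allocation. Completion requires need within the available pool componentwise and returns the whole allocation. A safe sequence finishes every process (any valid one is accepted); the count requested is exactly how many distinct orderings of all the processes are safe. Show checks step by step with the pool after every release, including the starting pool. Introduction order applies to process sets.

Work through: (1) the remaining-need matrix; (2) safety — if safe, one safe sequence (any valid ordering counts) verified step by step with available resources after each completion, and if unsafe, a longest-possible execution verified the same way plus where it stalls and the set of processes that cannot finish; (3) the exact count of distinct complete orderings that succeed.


(1) Need matrix, components ordered r1, r3:
  J9: (0, 2)
  J6: (0, 2)
  J2: (3, 1)
  J1: (1, 2)
  J7: (3, 0)
  J3: (2, 4)
(2) The state is SAFE; one workable sequence: J6, J1, J2, J9, J3, J7.
Key observation: the order's first zero-slack moment is J6 ((0, 2) needed, (0, 2) free — a requested resource with nothing to spare).
Walking it through:
  pool = (0, 2)
  J6 needs (0, 2) <= (0, 2) -> finishes; pool += (1, 0) = (1, 2)
  J1 needs (1, 2) <= (1, 2) -> finishes; pool += (2, 1) = (3, 3)
  J2 needs (3, 1) <= (3, 3) -> finishes; pool += (0, 2) = (3, 5)
  J9 needs (0, 2) <= (3, 5) -> finishes; pool += (0, 2) = (3, 7)
  J3 needs (2, 4) <= (3, 7) -> finishes; pool += (1, 2) = (4, 9)
  J7 needs (3, 0) <= (4, 9) -> finishes; pool += (0, 3) = (4, 12)
(3) The exact count: 30 of the possible complete orderings are safe sequences.


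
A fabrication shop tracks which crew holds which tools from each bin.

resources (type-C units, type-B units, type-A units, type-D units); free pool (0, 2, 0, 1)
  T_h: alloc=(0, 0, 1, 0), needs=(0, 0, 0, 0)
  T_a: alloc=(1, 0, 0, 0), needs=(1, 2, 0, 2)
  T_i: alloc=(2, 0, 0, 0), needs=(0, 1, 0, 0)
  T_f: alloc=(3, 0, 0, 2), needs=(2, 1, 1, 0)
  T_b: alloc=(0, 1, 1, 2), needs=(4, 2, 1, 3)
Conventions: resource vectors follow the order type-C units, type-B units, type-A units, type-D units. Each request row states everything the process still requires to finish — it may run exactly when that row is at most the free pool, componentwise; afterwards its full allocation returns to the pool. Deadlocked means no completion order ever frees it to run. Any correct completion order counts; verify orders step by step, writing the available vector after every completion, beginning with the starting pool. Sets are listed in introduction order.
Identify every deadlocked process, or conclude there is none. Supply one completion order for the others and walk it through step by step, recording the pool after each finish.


Nothing here is deadlocked.
Key observation: there is always a runnable process — T_h first — so the state unwinds completely.
A valid finishing order for the others: T_h, T_i, T_f, T_a, T_b. Step-by-step check:
  pool = (0, 2, 0, 1)
  run T_h (needs (0, 0, 0, 0), free (0, 2, 0, 1)); after release of (0, 0, 1, 0) the pool is (0, 2, 1, 1)
  run T_i (needs (0, 1, 0, 0), free (0, 2, 1, 1)); after release of (2, 0, 0, 0) the pool is (2, 2, 1, 1)
  run T_f (needs (2, 1, 1, 0), free (2, 2, 1, 1)); after release of (3, 0, 0, 2) the pool is (5, 2, 1, 3)
  run T_a (needs (1, 2, 0, 2), free (5, 2, 1, 3)); after release of (1, 0, 0, 0) the pool is (6, 2, 1, 3)
  run T_b (needs (4, 2, 1, 3), free (6, 2, 1, 3)); after release of (0, 1, 1, 2) the pool is (6, 3, 2, 5)


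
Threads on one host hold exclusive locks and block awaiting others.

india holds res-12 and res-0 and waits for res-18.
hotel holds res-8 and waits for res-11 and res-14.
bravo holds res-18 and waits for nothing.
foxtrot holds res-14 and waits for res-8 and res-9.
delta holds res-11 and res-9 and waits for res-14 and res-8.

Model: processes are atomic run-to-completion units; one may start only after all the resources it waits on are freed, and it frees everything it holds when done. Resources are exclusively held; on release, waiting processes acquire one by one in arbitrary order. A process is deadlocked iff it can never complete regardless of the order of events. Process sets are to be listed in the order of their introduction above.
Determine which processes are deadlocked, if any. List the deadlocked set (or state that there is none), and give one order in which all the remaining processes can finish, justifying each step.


Deadlocked: hotel, foxtrot and delta.
Key observation: the knot is the closed ring of waits hotel -> foxtrot -> hotel; delta is caught in further circular waits.
A valid finishing order for the others: bravo, india.
Check, step by step:
  bravo: no waits; runs immediately, freeing res-18
  india: everything it awaited (res-18) is free; runs, freeing res-12 and res-0


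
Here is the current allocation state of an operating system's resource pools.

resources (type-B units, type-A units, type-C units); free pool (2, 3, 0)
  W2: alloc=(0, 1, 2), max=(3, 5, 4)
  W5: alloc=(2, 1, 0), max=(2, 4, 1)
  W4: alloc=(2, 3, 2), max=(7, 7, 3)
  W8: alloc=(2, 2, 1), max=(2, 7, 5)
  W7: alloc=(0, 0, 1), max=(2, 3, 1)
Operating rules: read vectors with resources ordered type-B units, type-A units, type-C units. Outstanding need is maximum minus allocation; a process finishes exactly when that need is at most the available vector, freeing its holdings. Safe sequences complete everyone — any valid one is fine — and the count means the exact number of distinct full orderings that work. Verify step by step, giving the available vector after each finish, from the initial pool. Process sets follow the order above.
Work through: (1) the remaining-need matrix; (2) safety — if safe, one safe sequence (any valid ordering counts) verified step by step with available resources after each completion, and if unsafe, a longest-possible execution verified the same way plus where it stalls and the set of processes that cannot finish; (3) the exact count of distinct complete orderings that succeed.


(1) Need matrix, components ordered type-B units, type-A units, type-C units:
  W2: (3, 4, 2)
  W5: (0, 3, 1)
  W4: (5, 4, 1)
  W8: (0, 5, 4)
  W7: (2, 3, 0)
(2) The state is UNSAFE.
Key observation: after W7, W5 the pool peaks at (4, 4, 1), and each blocked process is short somewhere: W2 on type-C units; W4 on type-B units; W8 on type-A units, type-C units.
Going as far as possible: W7, W5; after that, nothing fits. Step-by-step check:
  pool = (2, 3, 0)
  W7 needs (2, 3, 0) <= (2, 3, 0) -> finishes; pool += (0, 0, 1) = (2, 3, 1)
  W5 needs (0, 3, 1) <= (2, 3, 1) -> finishes; pool += (2, 1, 0) = (4, 4, 1)
  blocked: W2 wants (3, 4, 2), pool (4, 4, 1) — not enough type-C units
  blocked: W4 wants (5, 4, 1), pool (4, 4, 1) — not enough type-B units
  blocked: W8 wants (0, 5, 4), pool (4, 4, 1) — not enough type-A units and type-C units
Processes that can never finish: W2, W4 and W8.
(3) Precisely 0 of the possible complete orderings are safe sequences.


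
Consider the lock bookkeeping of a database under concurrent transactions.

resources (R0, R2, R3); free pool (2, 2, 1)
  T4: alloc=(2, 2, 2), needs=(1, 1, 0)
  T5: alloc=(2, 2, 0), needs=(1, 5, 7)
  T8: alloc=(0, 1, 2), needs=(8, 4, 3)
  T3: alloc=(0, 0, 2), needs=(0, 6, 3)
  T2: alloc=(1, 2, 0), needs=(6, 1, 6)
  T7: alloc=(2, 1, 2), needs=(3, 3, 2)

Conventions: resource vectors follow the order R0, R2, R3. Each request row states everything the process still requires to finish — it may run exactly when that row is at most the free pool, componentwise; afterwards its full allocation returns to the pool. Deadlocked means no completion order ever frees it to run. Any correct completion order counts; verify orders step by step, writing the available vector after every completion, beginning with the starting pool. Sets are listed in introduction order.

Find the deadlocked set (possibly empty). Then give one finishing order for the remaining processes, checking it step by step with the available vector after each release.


The deadlocked set is T5, T8, T3 and T2.
Key observation: after T4, T7 the pool peaks at (6, 5, 5), and each blocked process is short somewhere: T5 on R3; T8 on R0; T3 on R2; T2 on R3.
The rest can finish in the order T4, T7. Walking it through:
  pool = (2, 2, 1)
  run T4 (needs (1, 1, 0), free (2, 2, 1)); after release of (2, 2, 2) the pool is (4, 4, 3)
  run T7 (needs (3, 3, 2), free (4, 4, 3)); after release of (2, 1, 2) the pool is (6, 5, 5)
None of the blocked processes ever fits:
  blocked: T5 wants (1, 5, 7), pool (6, 5, 5) — not enough R3
  blocked: T8 wants (8, 4, 3), pool (6, 5, 5) — not enough R0
  blocked: T3 wants (0, 6, 3), pool (6, 5, 5) — not enough R2
  blocked: T2 wants (6, 1, 6), pool (6, 5, 5) — not enough R3


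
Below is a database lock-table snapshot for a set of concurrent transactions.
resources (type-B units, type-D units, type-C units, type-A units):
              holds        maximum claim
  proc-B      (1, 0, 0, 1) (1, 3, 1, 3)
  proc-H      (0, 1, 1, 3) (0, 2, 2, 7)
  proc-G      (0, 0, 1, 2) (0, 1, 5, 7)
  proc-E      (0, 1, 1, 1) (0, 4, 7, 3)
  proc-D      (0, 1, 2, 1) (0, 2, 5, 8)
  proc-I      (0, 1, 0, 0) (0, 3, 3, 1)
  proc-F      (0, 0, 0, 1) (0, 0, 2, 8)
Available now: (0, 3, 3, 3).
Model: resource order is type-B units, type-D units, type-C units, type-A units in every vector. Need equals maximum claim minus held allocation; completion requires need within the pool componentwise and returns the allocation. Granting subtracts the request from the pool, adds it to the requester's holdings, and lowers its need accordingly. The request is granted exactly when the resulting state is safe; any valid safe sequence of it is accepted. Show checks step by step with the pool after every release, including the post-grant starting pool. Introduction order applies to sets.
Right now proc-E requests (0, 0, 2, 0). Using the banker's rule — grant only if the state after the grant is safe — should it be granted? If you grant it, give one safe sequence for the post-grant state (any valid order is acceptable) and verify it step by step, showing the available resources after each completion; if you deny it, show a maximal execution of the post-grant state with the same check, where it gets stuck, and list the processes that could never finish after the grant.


DENY: after the grant no complete ordering would exist.
Key observation: after proc-B, proc-H, proc-F complete, (1, 4, 2, 8) is the best the pool ever gets, yet each leftover process wants more type-C units.
After a pretend grant, a maximal execution: proc-B, proc-H, proc-F — then nothing else fits. Step-by-step check:
  pool = (0, 3, 1, 3)
  run proc-B (needs (0, 3, 1, 2), free (0, 3, 1, 3)); after release of (1, 0, 0, 1) the pool is (1, 3, 1, 4)
  run proc-H (needs (0, 1, 1, 4), free (1, 3, 1, 4)); after release of (0, 1, 1, 3) the pool is (1, 4, 2, 7)
  run proc-F (needs (0, 0, 2, 7), free (1, 4, 2, 7)); after release of (0, 0, 0, 1) the pool is (1, 4, 2, 8)
  proc-G still needs (0, 1, 4, 5) but only (1, 4, 2, 8) is free — short on type-C units
  proc-E still needs (0, 3, 4, 2) but only (1, 4, 2, 8) is free — short on type-C units
  proc-D still needs (0, 1, 3, 7) but only (1, 4, 2, 8) is free — short on type-C units
  proc-I still needs (0, 2, 3, 1) but only (1, 4, 2, 8) is free — short on type-C units
Processes that could never finish after the grant: proc-G, proc-E, proc-D and proc-I.


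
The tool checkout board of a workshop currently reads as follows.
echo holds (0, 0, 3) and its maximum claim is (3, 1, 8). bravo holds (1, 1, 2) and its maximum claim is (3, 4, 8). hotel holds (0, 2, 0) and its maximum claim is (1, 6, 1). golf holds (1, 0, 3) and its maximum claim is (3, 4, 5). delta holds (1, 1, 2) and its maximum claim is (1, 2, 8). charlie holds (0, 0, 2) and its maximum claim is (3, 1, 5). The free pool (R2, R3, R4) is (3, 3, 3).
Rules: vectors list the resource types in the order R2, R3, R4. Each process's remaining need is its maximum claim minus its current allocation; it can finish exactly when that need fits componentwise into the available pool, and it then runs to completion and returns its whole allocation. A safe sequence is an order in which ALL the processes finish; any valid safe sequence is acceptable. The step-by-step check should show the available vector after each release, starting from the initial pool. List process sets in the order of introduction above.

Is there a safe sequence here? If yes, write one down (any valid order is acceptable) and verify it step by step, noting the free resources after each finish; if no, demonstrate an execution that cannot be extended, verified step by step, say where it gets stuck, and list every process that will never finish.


SAFE — a valid safe sequence is charlie, echo, delta, hotel, golf, bravo.
Key observation: the first exact fit in this order is charlie — it needs (3, 1, 3) with (3, 3, 3) free, meeting a requested resource to the last unit.
Check, step by step:
  pool = (3, 3, 3)
  charlie needs (3, 1, 3) <= (3, 3, 3) -> finishes; pool += (0, 0, 2) = (3, 3, 5)
  echo needs (3, 1, 5) <= (3, 3, 5) -> finishes; pool += (0, 0, 3) = (3, 3, 8)
  delta needs (0, 1, 6) <= (3, 3, 8) -> finishes; pool += (1, 1, 2) = (4, 4, 10)
  hotel needs (1, 4, 1) <= (4, 4, 10) -> finishes; pool += (0, 2, 0) = (4, 6, 10)
  golf needs (2, 4, 2) <= (4, 6, 10) -> finishes; pool += (1, 0, 3) = (5, 6, 13)
  bravo needs (2, 3, 6) <= (5, 6, 13) -> finishes; pool += (1, 1, 2) = (6, 7, 15)


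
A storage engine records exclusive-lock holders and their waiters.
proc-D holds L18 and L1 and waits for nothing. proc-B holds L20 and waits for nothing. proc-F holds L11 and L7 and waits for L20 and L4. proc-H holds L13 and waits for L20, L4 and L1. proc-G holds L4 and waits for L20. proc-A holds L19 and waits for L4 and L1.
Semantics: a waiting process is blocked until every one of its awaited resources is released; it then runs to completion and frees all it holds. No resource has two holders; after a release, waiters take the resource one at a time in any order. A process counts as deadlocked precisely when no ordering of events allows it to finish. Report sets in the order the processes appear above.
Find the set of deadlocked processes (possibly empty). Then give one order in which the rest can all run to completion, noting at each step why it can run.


The deadlocked set is empty.
Key observation: the waits form no ring: some process can always run, and its releases unblock the others one by one.
A valid finishing order for the others: proc-B, proc-G, proc-F, proc-D, proc-H, proc-A.
Step-by-step check:
  run proc-B (it waits on nothing); releases L20
  run proc-G (all its waits — L20 — are resolved); releases L4
  run proc-F (all its waits — L20 and L4 — are resolved); releases L11 and L7
  run proc-D (it waits on nothing); releases L18 and L1
  run proc-H (all its waits — L20, L4 and L1 — are resolved); releases L13
  run proc-A (all its waits — L4 and L1 — are resolved); releases L19
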